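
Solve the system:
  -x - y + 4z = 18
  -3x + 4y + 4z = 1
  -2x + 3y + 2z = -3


Using Cramer's rule. Expand each determinant along the first row.
D  = (-1)*[4*2 - 4*3] - (-1)*[(-3)*2 - 4*(-2)] + 4*[(-3)*3 - 4*(-2)]
  = (-1)*(-4) - (-1)*(2) + 4*(-1) = 2
Dx = 18*[4*2 - 4*3] - (-1)*[1*2 - 4*(-3)] + 4*[1*3 - 4*(-3)]
  = 18*(-4) - (-1)*(14) + 4*(15) = 2
Dy = (-1)*[1*2 - 4*(-3)] - 18*[(-3)*2 - 4*(-2)] + 4*[(-3)*(-3) - 1*(-2)]
  = (-1)*(14) - 18*(2) + 4*(11) = -6
Dz = (-1)*[4*(-3) - 1*3] - (-1)*[(-3)*(-3) - 1*(-2)] + 18*[(-3)*3 - 4*(-2)]
  = (-1)*(-15) - (-1)*(11) + 18*(-1) = 8
x = Dx/D = 2/2 = 1, y = Dy/D = -6/2 = -3, z = Dz/D = 8/2 = 4
Check eq1: (-1)(1) + (-1)(-3) + (4)(4) = 18 = 18 ✓
Check eq2: (-3)(1) + (4)(-3) + (4)(4) = 1 = 1 ✓
Check eq3: (-2)(1) + (3)(-3) + (2)(4) = -3 = -3 ✓

x = 1, y = -3, z = 4


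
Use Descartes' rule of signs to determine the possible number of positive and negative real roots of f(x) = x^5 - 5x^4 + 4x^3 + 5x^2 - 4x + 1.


Descartes' rule of signs:

For positive roots, count sign changes in f(x) = x^5 - 5x^4 + 4x^3 + 5x^2 - 4x + 1:
Signs of coefficients: +, -, +, +, -, +
Number of sign changes: 4
Possible positive real roots: 4, 2, 0

For negative roots, examine f(-x) = -x^5 - 5x^4 - 4x^3 + 5x^2 + 4x + 1:
Signs of coefficients: -, -, -, +, +, +
Number of sign changes: 1
Possible negative real roots: 1

Positive roots: 4 or 2 or 0; Negative roots: 1


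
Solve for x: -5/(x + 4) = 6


Multiply both sides by (x + 4): -5 = 6(x + 4)
Distribute: -5 = 6x + 24
6x = -5 - 24 = -29
x = -29/6

x = -29/6


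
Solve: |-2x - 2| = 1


An absolute value equation |expr| = 1 gives two cases:
Case 1: -2x - 2 = 1
  -2x = 3, so x = -3/2
Case 2: -2x - 2 = -1
  -2x = 1, so x = -1/2

x = -3/2, x = -1/2


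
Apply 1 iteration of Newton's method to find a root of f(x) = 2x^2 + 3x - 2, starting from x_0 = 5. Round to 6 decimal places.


Newton's method: x_(n+1) = x_n - f(x_n)/f'(x_n)
f(x) = 2x^2 + 3x - 2
f'(x) = 4x + 3

Iteration 1:
  f(5.000000) = 63.000000
  f'(5.000000) = 23.000000
  x_1 = 5.000000 - (63.000000)/(23.000000) = 2.260870

x_1 = 2.260870


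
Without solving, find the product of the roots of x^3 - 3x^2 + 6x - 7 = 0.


By Vieta's formulas for x^3 + bx^2 + cx + d = 0:
  r1 + r2 + r3 = -b/a = 3
  r1*r2 + r1*r3 + r2*r3 = c/a = 6
  r1*r2*r3 = -d/a = 7


Product = 7


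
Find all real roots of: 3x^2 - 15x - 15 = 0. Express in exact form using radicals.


Using the quadratic formula: x = (-b ± sqrt(b^2 - 4ac)) / (2a)
Here a = 3, b = -15, c = -15
Discriminant = b^2 - 4ac = (-15)^2 - 4(3)(-15) = 225 + 180 = 405
Since discriminant = 405 > 0, there are two real roots.
x = (15 ± 9*sqrt(5)) / 6
Simplifying: x = (5 ± 3*sqrt(5)) / 2
Numerically: x ≈ 5.8541 or x ≈ -0.8541

x = (5 + 3*sqrt(5)) / 2 or x = (5 - 3*sqrt(5)) / 2


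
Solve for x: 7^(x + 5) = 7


Express both sides with the same base.
7 = 7^1
Since the bases match, equate exponents: x + 5 = 1
So x = 1 - (5) = -4

x = -4


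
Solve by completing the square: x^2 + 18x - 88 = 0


Start: x^2 + 18x - 88 = 0
Move constant: x^2 + 18x = 88
Half of 18 is 9, squared is 81
Add 81 to both sides: x^2 + 18x + 81 = 169
(x + 9)^2 = 169
x + 9 = ±13
x = -9 + 13 = 4 or x = -9 - 13 = -22

x = -22, x = 4


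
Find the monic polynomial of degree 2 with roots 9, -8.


A monic polynomial with roots 9, -8 is:
p(x) = (x - 9)(x + 8)
After multiplying by (x - 9): x - 9
After multiplying by (x + 8): x^2 - x - 72

x^2 - x - 72


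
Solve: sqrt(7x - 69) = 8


Square both sides: 7x - 69 = 8^2 = 64
7x = 64 + 69 = 133
x = 19
Check: sqrt(7*19 - 69) = sqrt(64) = 8 ✓

x = 19


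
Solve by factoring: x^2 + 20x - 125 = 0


We need two numbers that multiply to -125 and add to 20.
Those numbers are 25 and -5 (since 25 * (-5) = -125 and 25 + (-5) = 20).
So x^2 + 20x - 125 = (x + 25)(x - 5) = 0
Setting each factor to zero: x = -25 or x = 5

x = -25, x = 5


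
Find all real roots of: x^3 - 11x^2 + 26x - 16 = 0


Let p(x) = x^3 - 11x^2 + 26x - 16. By the rational root theorem (leading coefficient 1), any rational root is an integer divisor of 16: try ±1, ±2, ... in turn.
Test x = 1: value = 0 ✓, so (x - 1) is a factor.
Synthetic division by (x - 1): bring down 1; 1(1) - 11 = -10; (-10)(1) + 26 = 16; 16(1) - 16 = 0 → quotient x^2 - 10x + 16, remainder 0.
Solve the quadratic x^2 - 10x + 16 = 0: discriminant = (-10)^2 - 4(1)(16) = 100 - 64 = 36.
sqrt(36) = 6, so x = (10 ± 6)/2: x = 8 or x = 2.

x = 1, x = 2, x = 8


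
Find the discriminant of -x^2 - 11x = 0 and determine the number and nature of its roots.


For ax^2 + bx + c = 0, discriminant D = b^2 - 4ac
Here a = -1, b = -11, c = 0
D = (-11)^2 - 4(-1)(0) = 121 - 0 = 121

D = 121 > 0 and is a perfect square (sqrt = 11)
The equation has 2 distinct real rational roots.

Discriminant = 121, 2 distinct real rational roots


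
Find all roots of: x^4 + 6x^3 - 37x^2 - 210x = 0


The constant term is 0, so x = 0 is a root. Factor out x:
  x^3 + 6x^2 - 37x - 210 = 0
Let p(x) = x^3 + 6x^2 - 37x - 210. By the rational root theorem (leading coefficient 1), any rational root is an integer divisor of 210: try ±1, ±2, ... in turn.
Test x = 1: value = -240 ≠ 0.
Test x = -1: value = -168 ≠ 0.
Test x = 2: value = -252 ≠ 0.
Test x = -2: value = -120 ≠ 0.
Test x = 3: value = -240 ≠ 0.
Test x = -3: value = -72 ≠ 0.
Test x = 5: value = -120 ≠ 0.
Test x = -5: value = 0 ✓, so (x + 5) is a factor.
Synthetic division by (x + 5): bring down 1; 1(-5) + 6 = 1; 1(-5) - 37 = -42; (-42)(-5) - 210 = 0 → quotient x^2 + x - 42, remainder 0.
Solve the quadratic x^2 + x - 42 = 0: discriminant = 1^2 - 4(1)(-42) = 1 + 168 = 169.
sqrt(169) = 13, so x = (-1 ± 13)/2: x = 6 or x = -7.
Collecting all roots found:

x = -7, x = -5, x = 0, x = 6


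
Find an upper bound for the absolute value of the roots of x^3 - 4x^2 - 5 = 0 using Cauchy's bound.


Cauchy's bound: all roots r satisfy |r| <= 1 + max(|a_i/a_n|) for i = 0,...,n-1
where a_n is the leading coefficient.

Coefficients: [1, -4, 0, -5]
Leading coefficient a_n = 1
Ratios |a_i/a_n|: 4, 0, 5
Maximum ratio: 5
Cauchy's bound: |r| <= 1 + 5 = 6

Upper bound = 6


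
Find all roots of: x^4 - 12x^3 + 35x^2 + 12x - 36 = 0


Let p(x) = x^4 - 12x^3 + 35x^2 + 12x - 36. By the rational root theorem (leading coefficient 1), any rational root is an integer divisor of 36: try ±1, ±2, ... in turn.
Test x = 1: value = 0 ✓, so (x - 1) is a factor.
Synthetic division by (x - 1): bring down 1; 1(1) - 12 = -11; (-11)(1) + 35 = 24; 24(1) + 12 = 36; 36(1) - 36 = 0 → quotient x^3 - 11x^2 + 24x + 36, remainder 0.
Continue with the quotient x^3 - 11x^2 + 24x + 36 (candidates must divide 36; re-test x = 1 first in case it repeats).
Test x = 1: value = 50 ≠ 0.
Test x = -1: value = 0 ✓, so (x + 1) is a factor.
Synthetic division by (x + 1): bring down 1; 1(-1) - 11 = -12; (-12)(-1) + 24 = 36; 36(-1) + 36 = 0 → quotient x^2 - 12x + 36, remainder 0.
Solve the quadratic x^2 - 12x + 36 = 0: discriminant = (-12)^2 - 4(1)(36) = 144 - 144 = 0.
Discriminant = 0, so a double root: x = 12/2 = 6.
Collecting all roots found:

x = -1, x = 1, x = 6 (multiplicity 2)


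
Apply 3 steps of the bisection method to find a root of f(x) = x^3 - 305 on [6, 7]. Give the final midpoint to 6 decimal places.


f(x) = x^3 - 305
f(6) = -89 < 0
f(7) = 38 > 0

Step 1: midpoint = (6.000000 + 7.000000)/2 = 6.500000
  f(6.500000) = -30.375000
  f(mid) < 0, so root is in [6.500000, 7.000000]

Step 2: midpoint = (6.500000 + 7.000000)/2 = 6.750000
  f(6.750000) = 2.546875
  f(mid) > 0, so root is in [6.500000, 6.750000]

Step 3: midpoint = (6.500000 + 6.750000)/2 = 6.625000
  f(6.625000) = -14.224609
  f(mid) < 0, so root is in [6.625000, 6.750000]

midpoint = 6.625000


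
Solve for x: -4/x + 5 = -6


Subtract 5 from both sides: -4/x = -11
Multiply both sides by x: -4 = -11 * x
Divide by -11: x = 4/11

x = 4/11


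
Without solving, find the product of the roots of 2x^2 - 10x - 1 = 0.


By Vieta's formulas for ax^2 + bx + c = 0:
  Sum of roots = -b/a
  Product of roots = c/a

Here a = 2, b = -10, c = -1
Sum = -(-10)/2 = 5
Product = -1/2 = -1/2

Product = -1/2


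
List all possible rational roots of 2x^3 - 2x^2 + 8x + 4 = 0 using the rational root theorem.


Rational root theorem: possible roots are ±p/q where:
  p divides the constant term (4): p ∈ {1, 2, 4}
  q divides the leading coefficient (2): q ∈ {1, 2}

All possible rational roots: -4, -2, -1, -1/2, 1/2, 1, 2, 4

-4, -2, -1, -1/2, 1/2, 1, 2, 4


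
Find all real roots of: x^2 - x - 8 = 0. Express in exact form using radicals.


Using the quadratic formula: x = (-b ± sqrt(b^2 - 4ac)) / (2a)
Here a = 1, b = -1, c = -8
Discriminant = b^2 - 4ac = (-1)^2 - 4(1)(-8) = 1 + 32 = 33
Since discriminant = 33 > 0, there are two real roots.
x = (1 ± sqrt(33)) / 2
Numerically: x ≈ 3.3723 or x ≈ -2.3723

x = (1 + sqrt(33)) / 2 or x = (1 - sqrt(33)) / 2


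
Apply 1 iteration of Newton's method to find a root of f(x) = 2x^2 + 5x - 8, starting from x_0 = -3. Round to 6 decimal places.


Newton's method: x_(n+1) = x_n - f(x_n)/f'(x_n)
f(x) = 2x^2 + 5x - 8
f'(x) = 4x + 5

Iteration 1:
  f(-3.000000) = -5.000000
  f'(-3.000000) = -7.000000
  x_1 = -3.000000 - (-5.000000)/(-7.000000) = -3.714286

x_1 = -3.714286


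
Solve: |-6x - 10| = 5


An absolute value equation |expr| = 5 gives two cases:
Case 1: -6x - 10 = 5
  -6x = 15, so x = -5/2
Case 2: -6x - 10 = -5
  -6x = 5, so x = -5/6

x = -5/2, x = -5/6


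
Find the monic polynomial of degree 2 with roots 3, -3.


A monic polynomial with roots 3, -3 is:
p(x) = (x - 3)(x + 3)
After multiplying by (x - 3): x - 3
After multiplying by (x + 3): x^2 - 9

x^2 - 9


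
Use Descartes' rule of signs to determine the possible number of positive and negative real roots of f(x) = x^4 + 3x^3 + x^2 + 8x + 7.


Descartes' rule of signs:

For positive roots, count sign changes in f(x) = x^4 + 3x^3 + x^2 + 8x + 7:
Signs of coefficients: +, +, +, +, +
Number of sign changes: 0
Possible positive real roots: 0

For negative roots, examine f(-x) = x^4 - 3x^3 + x^2 - 8x + 7:
Signs of coefficients: +, -, +, -, +
Number of sign changes: 4
Possible negative real roots: 4, 2, 0

Positive roots: 0; Negative roots: 4 or 2 or 0


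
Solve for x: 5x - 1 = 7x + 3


Starting with: 5x - 1 = 7x + 3
Move all x terms to left: (5 - 7)x = 3 + 1
Simplify: -2x = 4
Divide both sides by -2: x = -2

x = -2


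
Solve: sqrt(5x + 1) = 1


Square both sides: 5x + 1 = 1^2 = 1
5x = 1 - 1 = 0
x = 0
Check: sqrt(5*0 + 1) = sqrt(1) = 1 ✓

x = 0


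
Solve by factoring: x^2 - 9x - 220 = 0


We need two numbers that multiply to -220 and add to -9.
Those numbers are 11 and -20 (since 11 * (-20) = -220 and 11 + (-20) = -9).
So x^2 - 9x - 220 = (x + 11)(x - 20) = 0
Setting each factor to zero: x = -11 or x = 20

x = -11, x = 20


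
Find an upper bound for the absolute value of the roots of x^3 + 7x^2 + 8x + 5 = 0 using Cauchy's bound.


Cauchy's bound: all roots r satisfy |r| <= 1 + max(|a_i/a_n|) for i = 0,...,n-1
where a_n is the leading coefficient.

Coefficients: [1, 7, 8, 5]
Leading coefficient a_n = 1
Ratios |a_i/a_n|: 7, 8, 5
Maximum ratio: 8
Cauchy's bound: |r| <= 1 + 8 = 9

Upper bound = 9


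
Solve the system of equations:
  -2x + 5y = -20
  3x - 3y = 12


Using Cramer's rule:
Determinant D = (-2)(-3) - (3)(5) = 6 - 15 = -9
Dx = (-20)(-3) - (12)(5) = 60 - 60 = 0
Dy = (-2)(12) - (3)(-20) = -24 + 60 = 36
x = Dx/D = 0/-9 = 0
y = Dy/D = 36/-9 = -4

x = 0, y = -4


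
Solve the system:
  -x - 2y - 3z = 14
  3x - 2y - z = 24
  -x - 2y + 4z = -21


Using Cramer's rule. Expand each determinant along the first row.
D  = (-1)*[(-2)*4 - (-1)*(-2)] - (-2)*[3*4 - (-1)*(-1)] + (-3)*[3*(-2) - (-2)*(-1)]
  = (-1)*(-10) - (-2)*(11) + (-3)*(-8) = 56
Dx = 14*[(-2)*4 - (-1)*(-2)] - (-2)*[24*4 - (-1)*(-21)] + (-3)*[24*(-2) - (-2)*(-21)]
  = 14*(-10) - (-2)*(75) + (-3)*(-90) = 280
Dy = (-1)*[24*4 - (-1)*(-21)] - 14*[3*4 - (-1)*(-1)] + (-3)*[3*(-21) - 24*(-1)]
  = (-1)*(75) - 14*(11) + (-3)*(-39) = -112
Dz = (-1)*[(-2)*(-21) - 24*(-2)] - (-2)*[3*(-21) - 24*(-1)] + 14*[3*(-2) - (-2)*(-1)]
  = (-1)*(90) - (-2)*(-39) + 14*(-8) = -280
x = Dx/D = 280/56 = 5, y = Dy/D = -112/56 = -2, z = Dz/D = -280/56 = -5
Check eq1: (-1)(5) + (-2)(-2) + (-3)(-5) = 14 = 14 ✓
Check eq2: (3)(5) + (-2)(-2) + (-1)(-5) = 24 = 24 ✓
Check eq3: (-1)(5) + (-2)(-2) + (4)(-5) = -21 = -21 ✓

x = 5, y = -2, z = -5


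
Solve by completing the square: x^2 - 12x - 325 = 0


Start: x^2 - 12x - 325 = 0
Move constant: x^2 - 12x = 325
Half of -12 is -6, squared is 36
Add 36 to both sides: x^2 - 12x + 36 = 361
(x - 6)^2 = 361
x - 6 = ±19
x = 6 + 19 = 25 or x = 6 - 19 = -13

x = -13, x = 25


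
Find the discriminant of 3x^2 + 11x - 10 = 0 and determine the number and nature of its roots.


For ax^2 + bx + c = 0, discriminant D = b^2 - 4ac
Here a = 3, b = 11, c = -10
D = (11)^2 - 4(3)(-10) = 121 + 120 = 241

D = 241 > 0 but not a perfect square
The equation has 2 distinct real irrational roots.

Discriminant = 241, 2 distinct real irrational roots


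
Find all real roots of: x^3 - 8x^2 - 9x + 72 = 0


Let p(x) = x^3 - 8x^2 - 9x + 72. By the rational root theorem (leading coefficient 1), any rational root is an integer divisor of 72: try ±1, ±2, ... in turn.
Test x = 1: value = 56 ≠ 0.
Test x = -1: value = 72 ≠ 0.
Test x = 2: value = 30 ≠ 0.
Test x = -2: value = 50 ≠ 0.
Test x = 3: value = 0 ✓, so (x - 3) is a factor.
Synthetic division by (x - 3): bring down 1; 1(3) - 8 = -5; (-5)(3) - 9 = -24; (-24)(3) + 72 = 0 → quotient x^2 - 5x - 24, remainder 0.
Solve the quadratic x^2 - 5x - 24 = 0: discriminant = (-5)^2 - 4(1)(-24) = 25 + 96 = 121.
sqrt(121) = 11, so x = (5 ± 11)/2: x = 8 or x = -3.

x = -3, x = 3, x = 8


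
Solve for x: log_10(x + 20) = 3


Convert to exponential form: x + 20 = 10^3 = 1000
x = 1000 - 20 = 980
Check: log_10(980 + 20) = log_10(1000) = log_10(1000) = 3 ✓

x = 980


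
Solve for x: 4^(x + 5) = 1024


Express both sides with the same base.
1024 = 4^5
Since the bases match, equate exponents: x + 5 = 5
So x = 5 - (5) = 0

x = 0


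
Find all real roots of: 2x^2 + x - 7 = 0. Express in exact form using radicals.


Using the quadratic formula: x = (-b ± sqrt(b^2 - 4ac)) / (2a)
Here a = 2, b = 1, c = -7
Discriminant = b^2 - 4ac = 1^2 - 4(2)(-7) = 1 + 56 = 57
Since discriminant = 57 > 0, there are two real roots.
x = (-1 ± sqrt(57)) / 4
Numerically: x ≈ 1.6375 or x ≈ -2.1375

x = (-1 + sqrt(57)) / 4 or x = (-1 - sqrt(57)) / 4


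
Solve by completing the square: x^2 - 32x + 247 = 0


Start: x^2 - 32x + 247 = 0
Move constant: x^2 - 32x = -247
Half of -32 is -16, squared is 256
Add 256 to both sides: x^2 - 32x + 256 = 9
(x - 16)^2 = 9
x - 16 = ±3
x = 16 + 3 = 19 or x = 16 - 3 = 13

x = 13, x = 19


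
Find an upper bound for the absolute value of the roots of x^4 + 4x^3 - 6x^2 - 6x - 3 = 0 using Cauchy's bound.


Cauchy's bound: all roots r satisfy |r| <= 1 + max(|a_i/a_n|) for i = 0,...,n-1
where a_n is the leading coefficient.

Coefficients: [1, 4, -6, -6, -3]
Leading coefficient a_n = 1
Ratios |a_i/a_n|: 4, 6, 6, 3
Maximum ratio: 6
Cauchy's bound: |r| <= 1 + 6 = 7

Upper bound = 7


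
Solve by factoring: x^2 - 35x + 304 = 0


We need two numbers that multiply to 304 and add to -35.
Those numbers are -16 and -19 (since (-16) * (-19) = 304 and (-16) + (-19) = -35).
So x^2 - 35x + 304 = (x - 16)(x - 19) = 0
Setting each factor to zero: x = 16 or x = 19

x = 16, x = 19


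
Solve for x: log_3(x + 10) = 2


Convert to exponential form: x + 10 = 3^2 = 9
x = 9 - 10 = -1
Check: log_3(-1 + 10) = log_3(9) = log_3(9) = 2 ✓

x = -1


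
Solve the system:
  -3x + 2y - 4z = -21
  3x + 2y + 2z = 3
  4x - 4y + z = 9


Using Cramer's rule. Expand each determinant along the first row.
D  = (-3)*[2*1 - 2*(-4)] - 2*[3*1 - 2*4] + (-4)*[3*(-4) - 2*4]
  = (-3)*(10) - 2*(-5) + (-4)*(-20) = 60
Dx = (-21)*[2*1 - 2*(-4)] - 2*[3*1 - 2*9] + (-4)*[3*(-4) - 2*9]
  = (-21)*(10) - 2*(-15) + (-4)*(-30) = -60
Dy = (-3)*[3*1 - 2*9] - (-21)*[3*1 - 2*4] + (-4)*[3*9 - 3*4]
  = (-3)*(-15) - (-21)*(-5) + (-4)*(15) = -120
Dz = (-3)*[2*9 - 3*(-4)] - 2*[3*9 - 3*4] + (-21)*[3*(-4) - 2*4]
  = (-3)*(30) - 2*(15) + (-21)*(-20) = 300
x = Dx/D = -60/60 = -1, y = Dy/D = -120/60 = -2, z = Dz/D = 300/60 = 5
Check eq1: (-3)(-1) + (2)(-2) + (-4)(5) = -21 = -21 ✓
Check eq2: (3)(-1) + (2)(-2) + (2)(5) = 3 = 3 ✓
Check eq3: (4)(-1) + (-4)(-2) + (1)(5) = 9 = 9 ✓

x = -1, y = -2, z = 5


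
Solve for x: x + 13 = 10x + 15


Starting with: x + 13 = 10x + 15
Move all x terms to left: (1 - 10)x = 15 - 13
Simplify: -9x = 2
Divide both sides by -9: x = -2/9

x = -2/9


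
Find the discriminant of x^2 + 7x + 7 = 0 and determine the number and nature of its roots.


For ax^2 + bx + c = 0, discriminant D = b^2 - 4ac
Here a = 1, b = 7, c = 7
D = (7)^2 - 4(1)(7) = 49 - 28 = 21

D = 21 > 0 but not a perfect square
The equation has 2 distinct real irrational roots.

Discriminant = 21, 2 distinct real irrational roots


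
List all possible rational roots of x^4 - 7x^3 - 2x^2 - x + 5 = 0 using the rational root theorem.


Rational root theorem: possible roots are ±p/q where:
  p divides the constant term (5): p ∈ {1, 5}
  q divides the leading coefficient (1): q ∈ {1}

All possible rational roots: -5, -1, 1, 5

-5, -1, 1, 5


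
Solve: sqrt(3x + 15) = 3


Square both sides: 3x + 15 = 3^2 = 9
3x = 9 - 15 = -6
x = -2
Check: sqrt(3*(-2) + 15) = sqrt(9) = 3 ✓

x = -2


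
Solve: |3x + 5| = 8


An absolute value equation |expr| = 8 gives two cases:
Case 1: 3x + 5 = 8
  3x = 3, so x = 1
Case 2: 3x + 5 = -8
  3x = -13, so x = -13/3

x = -13/3, x = 1


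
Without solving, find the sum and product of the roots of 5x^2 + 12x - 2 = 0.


By Vieta's formulas for ax^2 + bx + c = 0:
  Sum of roots = -b/a
  Product of roots = c/a

Here a = 5, b = 12, c = -2
Sum = -(12)/5 = -12/5
Product = -2/5 = -2/5

Sum = -12/5, Product = -2/5


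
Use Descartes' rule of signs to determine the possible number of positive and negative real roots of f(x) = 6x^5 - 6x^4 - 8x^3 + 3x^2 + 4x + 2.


Descartes' rule of signs:

For positive roots, count sign changes in f(x) = 6x^5 - 6x^4 - 8x^3 + 3x^2 + 4x + 2:
Signs of coefficients: +, -, -, +, +, +
Number of sign changes: 2
Possible positive real roots: 2, 0

For negative roots, examine f(-x) = -6x^5 - 6x^4 + 8x^3 + 3x^2 - 4x + 2:
Signs of coefficients: -, -, +, +, -, +
Number of sign changes: 3
Possible negative real roots: 3, 1

Positive roots: 2 or 0; Negative roots: 3 or 1


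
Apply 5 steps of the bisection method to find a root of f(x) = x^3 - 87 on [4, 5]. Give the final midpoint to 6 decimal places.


f(x) = x^3 - 87
f(4) = -23 < 0
f(5) = 38 > 0

Step 1: midpoint = (4.000000 + 5.000000)/2 = 4.500000
  f(4.500000) = 4.125000
  f(mid) > 0, so root is in [4.000000, 4.500000]

Step 2: midpoint = (4.000000 + 4.500000)/2 = 4.250000
  f(4.250000) = -10.234375
  f(mid) < 0, so root is in [4.250000, 4.500000]

Step 3: midpoint = (4.250000 + 4.500000)/2 = 4.375000
  f(4.375000) = -3.259766
  f(mid) < 0, so root is in [4.375000, 4.500000]

Step 4: midpoint = (4.375000 + 4.500000)/2 = 4.437500
  f(4.437500) = 0.380615
  f(mid) > 0, so root is in [4.375000, 4.437500]

Step 5: midpoint = (4.375000 + 4.437500)/2 = 4.406250
  f(4.406250) = -1.452484
  f(mid) < 0, so root is in [4.406250, 4.437500]

midpoint = 4.406250


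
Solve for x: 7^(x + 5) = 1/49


Express both sides with the same base.
1/49 = 7^(-2)
Since the bases match, equate exponents: x + 5 = -2
So x = -2 - (5) = -7

x = -7


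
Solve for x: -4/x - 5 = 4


Subtract -5 from both sides: -4/x = 9
Multiply both sides by x: -4 = 9 * x
Divide by 9: x = -4/9

x = -4/9


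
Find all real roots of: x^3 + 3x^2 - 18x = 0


The constant term is 0, so x = 0 is a root. Factor out x:
  x(x^2 + 3x - 18) = 0
Solve the quadratic x^2 + 3x - 18 = 0: discriminant = 3^2 - 4(1)(-18) = 9 + 72 = 81.
sqrt(81) = 9, so x = (-3 ± 9)/2: x = 3 or x = -6.

x = -6, x = 0, x = 3


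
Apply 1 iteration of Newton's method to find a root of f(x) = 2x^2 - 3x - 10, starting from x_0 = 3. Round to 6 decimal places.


Newton's method: x_(n+1) = x_n - f(x_n)/f'(x_n)
f(x) = 2x^2 - 3x - 10
f'(x) = 4x - 3

Iteration 1:
  f(3.000000) = -1.000000
  f'(3.000000) = 9.000000
  x_1 = 3.000000 - (-1.000000)/(9.000000) = 3.111111

x_1 = 3.111111


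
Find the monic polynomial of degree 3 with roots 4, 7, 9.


A monic polynomial with roots 4, 7, 9 is:
p(x) = (x - 4)(x - 7)(x - 9)
After multiplying by (x - 4): x - 4
After multiplying by (x - 7): x^2 - 11x + 28
After multiplying by (x - 9): x^3 - 20x^2 + 127x - 252

x^3 - 20x^2 + 127x - 252


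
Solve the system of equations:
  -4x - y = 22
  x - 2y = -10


Using Cramer's rule:
Determinant D = (-4)(-2) - (1)(-1) = 8 + 1 = 9
Dx = (22)(-2) - (-10)(-1) = -44 - 10 = -54
Dy = (-4)(-10) - (1)(22) = 40 - 22 = 18
x = Dx/D = -54/9 = -6
y = Dy/D = 18/9 = 2

x = -6, y = 2


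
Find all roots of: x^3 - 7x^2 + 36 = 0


Let p(x) = x^3 - 7x^2 + 36. By the rational root theorem (leading coefficient 1), any rational root is an integer divisor of 36: try ±1, ±2, ... in turn.
Test x = 1: value = 30 ≠ 0.
Test x = -1: value = 28 ≠ 0.
Test x = 2: value = 16 ≠ 0.
Test x = -2: value = 0 ✓, so (x + 2) is a factor.
Synthetic division by (x + 2): bring down 1; 1(-2) - 7 = -9; (-9)(-2) + 0 = 18; 18(-2) + 36 = 0 → quotient x^2 - 9x + 18, remainder 0.
Solve the quadratic x^2 - 9x + 18 = 0: discriminant = (-9)^2 - 4(1)(18) = 81 - 72 = 9.
sqrt(9) = 3, so x = (9 ± 3)/2: x = 6 or x = 3.
Collecting all roots found:

x = -2, x = 3, x = 6


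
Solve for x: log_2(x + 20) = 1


Convert to exponential form: x + 20 = 2^1 = 2
x = 2 - 20 = -18
Check: log_2(-18 + 20) = log_2(2) = log_2(2) = 1 ✓

x = -18


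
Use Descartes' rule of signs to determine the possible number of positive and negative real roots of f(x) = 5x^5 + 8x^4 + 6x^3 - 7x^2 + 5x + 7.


Descartes' rule of signs:

For positive roots, count sign changes in f(x) = 5x^5 + 8x^4 + 6x^3 - 7x^2 + 5x + 7:
Signs of coefficients: +, +, +, -, +, +
Number of sign changes: 2
Possible positive real roots: 2, 0

For negative roots, examine f(-x) = -5x^5 + 8x^4 - 6x^3 - 7x^2 - 5x + 7:
Signs of coefficients: -, +, -, -, -, +
Number of sign changes: 3
Possible negative real roots: 3, 1

Positive roots: 2 or 0; Negative roots: 3 or 1


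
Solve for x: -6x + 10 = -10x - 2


Starting with: -6x + 10 = -10x - 2
Move all x terms to left: (-6 + 10)x = -2 - 10
Simplify: 4x = -12
Divide both sides by 4: x = -3

x = -3


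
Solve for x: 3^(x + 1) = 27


Express both sides with the same base.
27 = 3^3
Since the bases match, equate exponents: x + 1 = 3
So x = 3 - (1) = 2

x = 2


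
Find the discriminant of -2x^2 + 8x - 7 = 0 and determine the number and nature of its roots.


For ax^2 + bx + c = 0, discriminant D = b^2 - 4ac
Here a = -2, b = 8, c = -7
D = (8)^2 - 4(-2)(-7) = 64 - 56 = 8

D = 8 > 0 but not a perfect square
The equation has 2 distinct real irrational roots.

Discriminant = 8, 2 distinct real irrational roots


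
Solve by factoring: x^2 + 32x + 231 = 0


We need two numbers that multiply to 231 and add to 32.
Those numbers are 11 and 21 (since 11 * 21 = 231 and 11 + 21 = 32).
So x^2 + 32x + 231 = (x + 11)(x + 21) = 0
Setting each factor to zero: x = -11 or x = -21

x = -21, x = -11


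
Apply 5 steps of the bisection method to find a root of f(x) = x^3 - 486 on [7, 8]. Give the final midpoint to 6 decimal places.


f(x) = x^3 - 486
f(7) = -143 < 0
f(8) = 26 > 0

Step 1: midpoint = (7.000000 + 8.000000)/2 = 7.500000
  f(7.500000) = -64.125000
  f(mid) < 0, so root is in [7.500000, 8.000000]

Step 2: midpoint = (7.500000 + 8.000000)/2 = 7.750000
  f(7.750000) = -20.515625
  f(mid) < 0, so root is in [7.750000, 8.000000]

Step 3: midpoint = (7.750000 + 8.000000)/2 = 7.875000
  f(7.875000) = 2.373047
  f(mid) > 0, so root is in [7.750000, 7.875000]

Step 4: midpoint = (7.750000 + 7.875000)/2 = 7.812500
  f(7.812500) = -9.162842
  f(mid) < 0, so root is in [7.812500, 7.875000]

Step 5: midpoint = (7.812500 + 7.875000)/2 = 7.843750
  f(7.843750) = -3.417877
  f(mid) < 0, so root is in [7.843750, 7.875000]

midpoint = 7.843750


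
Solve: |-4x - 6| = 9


An absolute value equation |expr| = 9 gives two cases:
Case 1: -4x - 6 = 9
  -4x = 15, so x = -15/4
Case 2: -4x - 6 = -9
  -4x = -3, so x = 3/4

x = -15/4, x = 3/4


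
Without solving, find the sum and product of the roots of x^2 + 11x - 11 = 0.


By Vieta's formulas for ax^2 + bx + c = 0:
  Sum of roots = -b/a
  Product of roots = c/a

Here a = 1, b = 11, c = -11
Sum = -(11)/1 = -11
Product = -11/1 = -11

Sum = -11, Product = -11


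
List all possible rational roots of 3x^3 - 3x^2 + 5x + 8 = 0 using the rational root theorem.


Rational root theorem: possible roots are ±p/q where:
  p divides the constant term (8): p ∈ {1, 2, 4, 8}
  q divides the leading coefficient (3): q ∈ {1, 3}

All possible rational roots: -8, -4, -8/3, -2, -4/3, -1, -2/3, -1/3, 1/3, 2/3, 1, 4/3, 2, 8/3, 4, 8

-8, -4, -8/3, -2, -4/3, -1, -2/3, -1/3, 1/3, 2/3, 1, 4/3, 2, 8/3, 4, 8


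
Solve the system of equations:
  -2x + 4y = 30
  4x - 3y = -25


Using Cramer's rule:
Determinant D = (-2)(-3) - (4)(4) = 6 - 16 = -10
Dx = (30)(-3) - (-25)(4) = -90 + 100 = 10
Dy = (-2)(-25) - (4)(30) = 50 - 120 = -70
x = Dx/D = 10/-10 = -1
y = Dy/D = -70/-10 = 7

x = -1, y = 7


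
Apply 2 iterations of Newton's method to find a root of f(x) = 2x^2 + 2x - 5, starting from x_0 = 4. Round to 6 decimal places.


Newton's method: x_(n+1) = x_n - f(x_n)/f'(x_n)
f(x) = 2x^2 + 2x - 5
f'(x) = 4x + 2

Iteration 1:
  f(4.000000) = 35.000000
  f'(4.000000) = 18.000000
  x_1 = 4.000000 - (35.000000)/(18.000000) = 2.055556

Iteration 2:
  f(2.055556) = 7.561728
  f'(2.055556) = 10.222222
  x_2 = 2.055556 - (7.561728)/(10.222222) = 1.315821

x_2 = 1.315821


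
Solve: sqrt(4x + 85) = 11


Square both sides: 4x + 85 = 11^2 = 121
4x = 121 - 85 = 36
x = 9
Check: sqrt(4*9 + 85) = sqrt(121) = 11 ✓

x = 9


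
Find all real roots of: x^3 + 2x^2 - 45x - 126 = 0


Let p(x) = x^3 + 2x^2 - 45x - 126. By the rational root theorem (leading coefficient 1), any rational root is an integer divisor of 126: try ±1, ±2, ... in turn.
Test x = 1: value = -168 ≠ 0.
Test x = -1: value = -80 ≠ 0.
Test x = 2: value = -200 ≠ 0.
Test x = -2: value = -36 ≠ 0.
Test x = 3: value = -216 ≠ 0.
Test x = -3: value = 0 ✓, so (x + 3) is a factor.
Synthetic division by (x + 3): bring down 1; 1(-3) + 2 = -1; (-1)(-3) - 45 = -42; (-42)(-3) - 126 = 0 → quotient x^2 - x - 42, remainder 0.
Solve the quadratic x^2 - x - 42 = 0: discriminant = (-1)^2 - 4(1)(-42) = 1 + 168 = 169.
sqrt(169) = 13, so x = (1 ± 13)/2: x = 7 or x = -6.

x = -6, x = -3, x = 7


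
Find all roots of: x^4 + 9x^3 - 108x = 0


The constant term is 0, so x = 0 is a root. Factor out x:
  x^3 + 9x^2 - 108 = 0
Let p(x) = x^3 + 9x^2 - 108. By the rational root theorem (leading coefficient 1), any rational root is an integer divisor of 108: try ±1, ±2, ... in turn.
Test x = 1: value = -98 ≠ 0.
Test x = -1: value = -100 ≠ 0.
Test x = 2: value = -64 ≠ 0.
Test x = -2: value = -80 ≠ 0.
Test x = 3: value = 0 ✓, so (x - 3) is a factor.
Synthetic division by (x - 3): bring down 1; 1(3) + 9 = 12; 12(3) + 0 = 36; 36(3) - 108 = 0 → quotient x^2 + 12x + 36, remainder 0.
Solve the quadratic x^2 + 12x + 36 = 0: discriminant = 12^2 - 4(1)(36) = 144 - 144 = 0.
Discriminant = 0, so a double root: x = -12/2 = -6.
Collecting all roots found:

x = -6 (multiplicity 2), x = 0, x = 3


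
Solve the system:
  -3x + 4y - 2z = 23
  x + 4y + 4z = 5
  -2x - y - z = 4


Using Cramer's rule. Expand each determinant along the first row.
D  = (-3)*[4*(-1) - 4*(-1)] - 4*[1*(-1) - 4*(-2)] + (-2)*[1*(-1) - 4*(-2)]
  = (-3)*(0) - 4*(7) + (-2)*(7) = -42
Dx = 23*[4*(-1) - 4*(-1)] - 4*[5*(-1) - 4*4] + (-2)*[5*(-1) - 4*4]
  = 23*(0) - 4*(-21) + (-2)*(-21) = 126
Dy = (-3)*[5*(-1) - 4*4] - 23*[1*(-1) - 4*(-2)] + (-2)*[1*4 - 5*(-2)]
  = (-3)*(-21) - 23*(7) + (-2)*(14) = -126
Dz = (-3)*[4*4 - 5*(-1)] - 4*[1*4 - 5*(-2)] + 23*[1*(-1) - 4*(-2)]
  = (-3)*(21) - 4*(14) + 23*(7) = 42
x = Dx/D = 126/-42 = -3, y = Dy/D = -126/-42 = 3, z = Dz/D = 42/-42 = -1
Check eq1: (-3)(-3) + (4)(3) + (-2)(-1) = 23 = 23 ✓
Check eq2: (1)(-3) + (4)(3) + (4)(-1) = 5 = 5 ✓
Check eq3: (-2)(-3) + (-1)(3) + (-1)(-1) = 4 = 4 ✓

x = -3, y = 3, z = -1


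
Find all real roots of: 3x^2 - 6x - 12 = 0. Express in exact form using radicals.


Using the quadratic formula: x = (-b ± sqrt(b^2 - 4ac)) / (2a)
Here a = 3, b = -6, c = -12
Discriminant = b^2 - 4ac = (-6)^2 - 4(3)(-12) = 36 + 144 = 180
Since discriminant = 180 > 0, there are two real roots.
x = (6 ± 6*sqrt(5)) / 6
Simplifying: x = 1 ± sqrt(5)
Numerically: x ≈ 3.2361 or x ≈ -1.2361

x = 1 + sqrt(5) or x = 1 - sqrt(5)


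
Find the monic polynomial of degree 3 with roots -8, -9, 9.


A monic polynomial with roots -8, -9, 9 is:
p(x) = (x + 8)(x + 9)(x - 9)
After multiplying by (x + 8): x + 8
After multiplying by (x + 9): x^2 + 17x + 72
After multiplying by (x - 9): x^3 + 8x^2 - 81x - 648

x^3 + 8x^2 - 81x - 648


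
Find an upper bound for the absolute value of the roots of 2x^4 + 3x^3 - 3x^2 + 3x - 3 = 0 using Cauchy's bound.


Cauchy's bound: all roots r satisfy |r| <= 1 + max(|a_i/a_n|) for i = 0,...,n-1
where a_n is the leading coefficient.

Coefficients: [2, 3, -3, 3, -3]
Leading coefficient a_n = 2
Ratios |a_i/a_n|: 3/2, 3/2, 3/2, 3/2
Maximum ratio: 3/2
Cauchy's bound: |r| <= 1 + 3/2 = 5/2

Upper bound = 5/2


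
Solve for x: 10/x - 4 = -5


Subtract -4 from both sides: 10/x = -1
Multiply both sides by x: 10 = -1 * x
Divide by -1: x = -10

x = -10


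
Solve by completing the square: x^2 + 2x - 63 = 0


Start: x^2 + 2x - 63 = 0
Move constant: x^2 + 2x = 63
Half of 2 is 1, squared is 1
Add 1 to both sides: x^2 + 2x + 1 = 64
(x + 1)^2 = 64
x + 1 = ±8
x = -1 + 8 = 7 or x = -1 - 8 = -9

x = -9, x = 7


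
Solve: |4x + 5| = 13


An absolute value equation |expr| = 13 gives two cases:
Case 1: 4x + 5 = 13
  4x = 8, so x = 2
Case 2: 4x + 5 = -13
  4x = -18, so x = -9/2

x = -9/2, x = 2


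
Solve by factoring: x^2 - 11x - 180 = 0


We need two numbers that multiply to -180 and add to -11.
Those numbers are -20 and 9 (since (-20) * 9 = -180 and (-20) + 9 = -11).
So x^2 - 11x - 180 = (x - 20)(x + 9) = 0
Setting each factor to zero: x = 20 or x = -9

x = -9, x = 20


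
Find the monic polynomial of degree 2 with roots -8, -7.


A monic polynomial with roots -8, -7 is:
p(x) = (x + 8)(x + 7)
After multiplying by (x + 8): x + 8
After multiplying by (x + 7): x^2 + 15x + 56

x^2 + 15x + 56


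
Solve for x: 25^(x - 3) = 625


Express both sides with the same base.
625 = 25^2
Since the bases match, equate exponents: x - 3 = 2
So x = 2 - (-3) = 5

x = 5


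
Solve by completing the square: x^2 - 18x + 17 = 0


Start: x^2 - 18x + 17 = 0
Move constant: x^2 - 18x = -17
Half of -18 is -9, squared is 81
Add 81 to both sides: x^2 - 18x + 81 = 64
(x - 9)^2 = 64
x - 9 = ±8
x = 9 + 8 = 17 or x = 9 - 8 = 1

x = 1, x = 17


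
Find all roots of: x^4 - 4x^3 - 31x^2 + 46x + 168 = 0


Let p(x) = x^4 - 4x^3 - 31x^2 + 46x + 168. By the rational root theorem (leading coefficient 1), any rational root is an integer divisor of 168: try ±1, ±2, ... in turn.
Test x = 1: value = 180 ≠ 0.
Test x = -1: value = 96 ≠ 0.
Test x = 2: value = 120 ≠ 0.
Test x = -2: value = 0 ✓, so (x + 2) is a factor.
Synthetic division by (x + 2): bring down 1; 1(-2) - 4 = -6; (-6)(-2) - 31 = -19; (-19)(-2) + 46 = 84; 84(-2) + 168 = 0 → quotient x^3 - 6x^2 - 19x + 84, remainder 0.
Continue with the quotient x^3 - 6x^2 - 19x + 84 (candidates must divide 84; re-test x = -2 first in case it repeats).
Test x = -2: value = 90 ≠ 0.
Test x = 3: value = 0 ✓, so (x - 3) is a factor.
Synthetic division by (x - 3): bring down 1; 1(3) - 6 = -3; (-3)(3) - 19 = -28; (-28)(3) + 84 = 0 → quotient x^2 - 3x - 28, remainder 0.
Solve the quadratic x^2 - 3x - 28 = 0: discriminant = (-3)^2 - 4(1)(-28) = 9 + 112 = 121.
sqrt(121) = 11, so x = (3 ± 11)/2: x = 7 or x = -4.
Collecting all roots found:

x = -4, x = -2, x = 3, x = 7


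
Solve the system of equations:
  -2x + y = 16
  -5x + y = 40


Using Cramer's rule:
Determinant D = (-2)(1) - (-5)(1) = -2 + 5 = 3
Dx = (16)(1) - (40)(1) = 16 - 40 = -24
Dy = (-2)(40) - (-5)(16) = -80 + 80 = 0
x = Dx/D = -24/3 = -8
y = Dy/D = 0/3 = 0

x = -8, y = 0


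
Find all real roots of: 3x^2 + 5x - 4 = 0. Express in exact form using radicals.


Using the quadratic formula: x = (-b ± sqrt(b^2 - 4ac)) / (2a)
Here a = 3, b = 5, c = -4
Discriminant = b^2 - 4ac = 5^2 - 4(3)(-4) = 25 + 48 = 73
Since discriminant = 73 > 0, there are two real roots.
x = (-5 ± sqrt(73)) / 6
Numerically: x ≈ 0.5907 or x ≈ -2.2573

x = (-5 + sqrt(73)) / 6 or x = (-5 - sqrt(73)) / 6


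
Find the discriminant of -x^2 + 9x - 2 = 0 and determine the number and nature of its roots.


For ax^2 + bx + c = 0, discriminant D = b^2 - 4ac
Here a = -1, b = 9, c = -2
D = (9)^2 - 4(-1)(-2) = 81 - 8 = 73

D = 73 > 0 but not a perfect square
The equation has 2 distinct real irrational roots.

Discriminant = 73, 2 distinct real irrational roots


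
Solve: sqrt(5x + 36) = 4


Square both sides: 5x + 36 = 4^2 = 16
5x = 16 - 36 = -20
x = -4
Check: sqrt(5*(-4) + 36) = sqrt(16) = 4 ✓

x = -4


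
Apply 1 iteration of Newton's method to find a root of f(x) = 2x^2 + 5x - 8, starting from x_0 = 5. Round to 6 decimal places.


Newton's method: x_(n+1) = x_n - f(x_n)/f'(x_n)
f(x) = 2x^2 + 5x - 8
f'(x) = 4x + 5

Iteration 1:
  f(5.000000) = 67.000000
  f'(5.000000) = 25.000000
  x_1 = 5.000000 - (67.000000)/(25.000000) = 2.320000

x_1 = 2.320000


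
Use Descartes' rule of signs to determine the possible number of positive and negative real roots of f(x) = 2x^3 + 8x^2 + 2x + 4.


Descartes' rule of signs:

For positive roots, count sign changes in f(x) = 2x^3 + 8x^2 + 2x + 4:
Signs of coefficients: +, +, +, +
Number of sign changes: 0
Possible positive real roots: 0

For negative roots, examine f(-x) = -2x^3 + 8x^2 - 2x + 4:
Signs of coefficients: -, +, -, +
Number of sign changes: 3
Possible negative real roots: 3, 1

Positive roots: 0; Negative roots: 3 or 1


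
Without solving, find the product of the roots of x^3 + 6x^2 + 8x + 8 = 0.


By Vieta's formulas for x^3 + bx^2 + cx + d = 0:
  r1 + r2 + r3 = -b/a = -6
  r1*r2 + r1*r3 + r2*r3 = c/a = 8
  r1*r2*r3 = -d/a = -8


Product = -8


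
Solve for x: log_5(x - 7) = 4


Convert to exponential form: x - 7 = 5^4 = 625
x = 625 + 7 = 632
Check: log_5(632 - 7) = log_5(625) = log_5(625) = 4 ✓

x = 632


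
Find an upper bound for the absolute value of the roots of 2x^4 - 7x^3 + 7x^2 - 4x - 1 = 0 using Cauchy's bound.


Cauchy's bound: all roots r satisfy |r| <= 1 + max(|a_i/a_n|) for i = 0,...,n-1
where a_n is the leading coefficient.

Coefficients: [2, -7, 7, -4, -1]
Leading coefficient a_n = 2
Ratios |a_i/a_n|: 7/2, 7/2, 2, 1/2
Maximum ratio: 7/2
Cauchy's bound: |r| <= 1 + 7/2 = 9/2

Upper bound = 9/2


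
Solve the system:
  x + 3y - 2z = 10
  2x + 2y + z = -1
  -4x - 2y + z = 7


Using Cramer's rule. Expand each determinant along the first row.
D  = 1*[2*1 - 1*(-2)] - 3*[2*1 - 1*(-4)] + (-2)*[2*(-2) - 2*(-4)]
  = 1*(4) - 3*(6) + (-2)*(4) = -22
Dx = 10*[2*1 - 1*(-2)] - 3*[(-1)*1 - 1*7] + (-2)*[(-1)*(-2) - 2*7]
  = 10*(4) - 3*(-8) + (-2)*(-12) = 88
Dy = 1*[(-1)*1 - 1*7] - 10*[2*1 - 1*(-4)] + (-2)*[2*7 - (-1)*(-4)]
  = 1*(-8) - 10*(6) + (-2)*(10) = -88
Dz = 1*[2*7 - (-1)*(-2)] - 3*[2*7 - (-1)*(-4)] + 10*[2*(-2) - 2*(-4)]
  = 1*(12) - 3*(10) + 10*(4) = 22
x = Dx/D = 88/-22 = -4, y = Dy/D = -88/-22 = 4, z = Dz/D = 22/-22 = -1
Check eq1: (1)(-4) + (3)(4) + (-2)(-1) = 10 = 10 ✓
Check eq2: (2)(-4) + (2)(4) + (1)(-1) = -1 = -1 ✓
Check eq3: (-4)(-4) + (-2)(4) + (1)(-1) = 7 = 7 ✓

x = -4, y = 4, z = -1


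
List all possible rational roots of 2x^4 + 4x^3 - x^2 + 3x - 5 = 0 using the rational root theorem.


Rational root theorem: possible roots are ±p/q where:
  p divides the constant term (-5): p ∈ {1, 5}
  q divides the leading coefficient (2): q ∈ {1, 2}

All possible rational roots: -5, -5/2, -1, -1/2, 1/2, 1, 5/2, 5

-5, -5/2, -1, -1/2, 1/2, 1, 5/2, 5


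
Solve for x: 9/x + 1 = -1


Subtract 1 from both sides: 9/x = -2
Multiply both sides by x: 9 = -2 * x
Divide by -2: x = -9/2

x = -9/2


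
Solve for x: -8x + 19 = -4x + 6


Starting with: -8x + 19 = -4x + 6
Move all x terms to left: (-8 + 4)x = 6 - 19
Simplify: -4x = -13
Divide both sides by -4: x = 13/4

x = 13/4


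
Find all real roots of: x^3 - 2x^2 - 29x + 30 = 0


Let p(x) = x^3 - 2x^2 - 29x + 30. By the rational root theorem (leading coefficient 1), any rational root is an integer divisor of 30: try ±1, ±2, ... in turn.
Test x = 1: value = 0 ✓, so (x - 1) is a factor.
Synthetic division by (x - 1): bring down 1; 1(1) - 2 = -1; (-1)(1) - 29 = -30; (-30)(1) + 30 = 0 → quotient x^2 - x - 30, remainder 0.
Solve the quadratic x^2 - x - 30 = 0: discriminant = (-1)^2 - 4(1)(-30) = 1 + 120 = 121.
sqrt(121) = 11, so x = (1 ± 11)/2: x = 6 or x = -5.

x = -5, x = 1, x = 6


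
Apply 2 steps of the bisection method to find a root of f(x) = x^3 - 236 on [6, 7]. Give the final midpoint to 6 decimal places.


f(x) = x^3 - 236
f(6) = -20 < 0
f(7) = 107 > 0

Step 1: midpoint = (6.000000 + 7.000000)/2 = 6.500000
  f(6.500000) = 38.625000
  f(mid) > 0, so root is in [6.000000, 6.500000]

Step 2: midpoint = (6.000000 + 6.500000)/2 = 6.250000
  f(6.250000) = 8.140625
  f(mid) > 0, so root is in [6.000000, 6.250000]

midpoint = 6.250000


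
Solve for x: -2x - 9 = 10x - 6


Starting with: -2x - 9 = 10x - 6
Move all x terms to left: (-2 - 10)x = -6 + 9
Simplify: -12x = 3
Divide both sides by -12: x = -1/4

x = -1/4


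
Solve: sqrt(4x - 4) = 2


Square both sides: 4x - 4 = 2^2 = 4
4x = 4 + 4 = 8
x = 2
Check: sqrt(4*2 - 4) = sqrt(4) = 2 ✓

x = 2


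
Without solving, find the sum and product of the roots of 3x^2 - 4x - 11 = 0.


By Vieta's formulas for ax^2 + bx + c = 0:
  Sum of roots = -b/a
  Product of roots = c/a

Here a = 3, b = -4, c = -11
Sum = -(-4)/3 = 4/3
Product = -11/3 = -11/3

Sum = 4/3, Product = -11/3


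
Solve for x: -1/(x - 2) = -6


Multiply both sides by (x - 2): -1 = -6(x - 2)
Distribute: -1 = -6x + 12
-6x = -1 - 12 = -13
x = 13/6

x = 13/6


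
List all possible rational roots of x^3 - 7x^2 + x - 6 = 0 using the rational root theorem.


Rational root theorem: possible roots are ±p/q where:
  p divides the constant term (-6): p ∈ {1, 2, 3, 6}
  q divides the leading coefficient (1): q ∈ {1}

All possible rational roots: -6, -3, -2, -1, 1, 2, 3, 6

-6, -3, -2, -1, 1, 2, 3, 6


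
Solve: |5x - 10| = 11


An absolute value equation |expr| = 11 gives two cases:
Case 1: 5x - 10 = 11
  5x = 21, so x = 21/5
Case 2: 5x - 10 = -11
  5x = -1, so x = -1/5

x = -1/5, x = 21/5


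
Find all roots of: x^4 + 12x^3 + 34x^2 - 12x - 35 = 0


Let p(x) = x^4 + 12x^3 + 34x^2 - 12x - 35. By the rational root theorem (leading coefficient 1), any rational root is an integer divisor of 35: try ±1, ±2, ... in turn.
Test x = 1: value = 0 ✓, so (x - 1) is a factor.
Synthetic division by (x - 1): bring down 1; 1(1) + 12 = 13; 13(1) + 34 = 47; 47(1) - 12 = 35; 35(1) - 35 = 0 → quotient x^3 + 13x^2 + 47x + 35, remainder 0.
Continue with the quotient x^3 + 13x^2 + 47x + 35 (candidates must divide 35; re-test x = 1 first in case it repeats).
Test x = 1: value = 96 ≠ 0.
Test x = -1: value = 0 ✓, so (x + 1) is a factor.
Synthetic division by (x + 1): bring down 1; 1(-1) + 13 = 12; 12(-1) + 47 = 35; 35(-1) + 35 = 0 → quotient x^2 + 12x + 35, remainder 0.
Solve the quadratic x^2 + 12x + 35 = 0: discriminant = 12^2 - 4(1)(35) = 144 - 140 = 4.
sqrt(4) = 2, so x = (-12 ± 2)/2: x = -5 or x = -7.
Collecting all roots found:

x = -7, x = -5, x = -1, x = 1
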